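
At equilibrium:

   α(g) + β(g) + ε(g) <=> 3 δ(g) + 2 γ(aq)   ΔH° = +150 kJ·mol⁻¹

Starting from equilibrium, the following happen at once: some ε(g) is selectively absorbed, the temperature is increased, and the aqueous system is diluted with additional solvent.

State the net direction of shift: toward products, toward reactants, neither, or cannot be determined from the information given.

cannot be determined

Removing ε (g), a reactant, drives the reaction to the left.
The forward reaction is endothermic. Raising T favours the endothermic direction — shift to the right.
Dilution lowers every aqueous concentration by the same factor. Δn_aq = 2 − 0 = +2, so the system shifts toward the side with more dissolved moles — to the right.
The individual effects push in opposite directions; without quantitative information the net direction cannot be determined.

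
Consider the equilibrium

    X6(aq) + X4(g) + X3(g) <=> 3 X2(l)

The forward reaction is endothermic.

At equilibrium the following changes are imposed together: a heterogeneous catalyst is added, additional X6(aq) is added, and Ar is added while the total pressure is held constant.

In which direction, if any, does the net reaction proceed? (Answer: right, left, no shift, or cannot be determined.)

A catalyst speeds both forward and reverse rates equally; it changes neither Q nor K — no shift from this change.
Adding X6 (aq), a reactant, drives the reaction to the right.
Adding inert gas at constant total pressure expands the volume and lowers every reacting partial pressure. With Δn_gas = 0 − 2 = -2, Q moves away from K toward the side with fewer gas moles, so the system shifts toward the side with more gas moles — to the left.
The individual effects push in opposite directions; without quantitative information the net direction cannot be determined.

cannot be determined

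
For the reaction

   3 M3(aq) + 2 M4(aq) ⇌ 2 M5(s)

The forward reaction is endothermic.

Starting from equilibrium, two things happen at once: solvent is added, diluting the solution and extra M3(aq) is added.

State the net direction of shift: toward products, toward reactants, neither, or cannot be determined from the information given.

Dilution lowers every aqueous concentration by the same factor. Δn_aq = 0 − 5 = -5, so the system shifts toward the side with more dissolved moles — to the left.
Adding M3 (aq), a reactant, drives the reaction to the right.
The individual effects push in opposite directions; without quantitative information the net direction cannot be determined.

cannot be determined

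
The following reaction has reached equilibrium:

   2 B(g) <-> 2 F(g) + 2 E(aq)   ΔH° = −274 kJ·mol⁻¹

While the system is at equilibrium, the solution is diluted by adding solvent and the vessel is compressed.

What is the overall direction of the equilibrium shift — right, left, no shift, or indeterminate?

Dilution lowers every aqueous concentration by the same factor. Δn_aq = 2 − 0 = +2, so the system shifts toward the side with more dissolved moles — to the right.
Gas moles: reactants 2, products 2. Δn_gas = 0, so a volume change leaves Q equal to K — no shift from this change.
Only the nonzero effect(s) matter; the net shift is to the right.

right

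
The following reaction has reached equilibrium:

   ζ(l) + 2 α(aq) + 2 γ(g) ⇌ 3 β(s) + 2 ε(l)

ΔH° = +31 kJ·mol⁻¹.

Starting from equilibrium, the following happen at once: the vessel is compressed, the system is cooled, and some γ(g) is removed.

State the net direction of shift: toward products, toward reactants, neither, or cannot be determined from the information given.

cannot be determined

Gas moles: reactants 2, products 0 (Δn_gas = -2). Compression shifts the system toward the side with fewer moles of gas — to the right.
The forward reaction is endothermic. Lowering T favours the exothermic direction — shift to the left.
Removing γ (g), a reactant, drives the reaction to the left.
The individual effects push in opposite directions; without quantitative information the net direction cannot be determined.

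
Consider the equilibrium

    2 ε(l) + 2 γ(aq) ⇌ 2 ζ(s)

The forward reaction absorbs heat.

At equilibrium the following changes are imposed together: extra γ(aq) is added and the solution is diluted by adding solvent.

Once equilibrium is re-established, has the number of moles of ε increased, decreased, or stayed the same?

cannot be determined

Adding γ (aq), a reactant, drives the reaction to the right.
Dilution lowers every aqueous concentration by the same factor. Δn_aq = 0 − 2 = -2, so the system shifts toward the side with more dissolved moles — to the left.
The two effects oppose each other, so the net shift — and hence the change in ε — cannot be determined from the given information.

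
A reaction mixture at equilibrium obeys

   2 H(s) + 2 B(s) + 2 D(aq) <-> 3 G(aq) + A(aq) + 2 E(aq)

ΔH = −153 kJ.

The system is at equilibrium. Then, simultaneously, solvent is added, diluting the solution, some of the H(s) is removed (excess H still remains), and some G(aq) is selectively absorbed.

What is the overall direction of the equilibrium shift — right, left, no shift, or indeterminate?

Dilution lowers every aqueous concentration by the same factor. Δn_aq = 6 − 2 = +4, so the system shifts toward the side with more dissolved moles — to the right.
H is a pure solid; its activity is 1 regardless of amount, so Q is unaffected — no shift from this change.
Removing G (aq), a product, drives the reaction to the right.
Only the nonzero effect(s) matter; the net shift is to the right.

right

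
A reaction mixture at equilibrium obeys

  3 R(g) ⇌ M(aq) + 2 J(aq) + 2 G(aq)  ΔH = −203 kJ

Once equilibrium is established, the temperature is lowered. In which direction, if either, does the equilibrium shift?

right

The forward reaction is exothermic. Lowering T favours the exothermic direction — shift to the right.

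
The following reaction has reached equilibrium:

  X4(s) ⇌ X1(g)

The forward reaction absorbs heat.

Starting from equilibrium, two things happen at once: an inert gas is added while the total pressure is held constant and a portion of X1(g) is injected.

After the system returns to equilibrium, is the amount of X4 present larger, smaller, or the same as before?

Adding inert gas at constant total pressure expands the volume and lowers every reacting partial pressure. With Δn_gas = 1 − 0 = +1, Q moves away from K toward the side with fewer gas moles, so the system shifts toward the side with more gas moles — to the right.
Adding X1 (g), a product, drives the reaction to the left.
The two effects oppose each other, so the net shift — and hence the change in X4 — cannot be determined from the given information.

cannot be determined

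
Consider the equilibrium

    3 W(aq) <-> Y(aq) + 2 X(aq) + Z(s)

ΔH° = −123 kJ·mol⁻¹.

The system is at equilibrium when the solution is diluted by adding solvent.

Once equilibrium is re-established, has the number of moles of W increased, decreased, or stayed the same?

Dilution scales every aqueous concentration by the same factor. Δn_aq = 3 − 3 = 0, so Q is unchanged — no shift.
No net shift occurs, so the amount of W is unchanged.

unchanged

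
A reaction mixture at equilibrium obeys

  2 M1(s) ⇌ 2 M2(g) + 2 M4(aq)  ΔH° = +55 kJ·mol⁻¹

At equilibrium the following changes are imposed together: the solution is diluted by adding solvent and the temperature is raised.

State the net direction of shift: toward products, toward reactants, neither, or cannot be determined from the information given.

right

Dilution lowers every aqueous concentration by the same factor. Δn_aq = 2 − 0 = +2, so the system shifts toward the side with more dissolved moles — to the right.
The forward reaction is endothermic. Raising T favours the endothermic direction — shift to the right.
All effects act in the same direction — net shift to the right.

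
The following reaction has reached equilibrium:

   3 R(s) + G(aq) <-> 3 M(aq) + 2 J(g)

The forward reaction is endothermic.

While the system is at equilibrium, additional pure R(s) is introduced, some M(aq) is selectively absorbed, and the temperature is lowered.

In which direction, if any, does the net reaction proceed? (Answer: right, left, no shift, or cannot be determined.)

cannot be determined

R is a pure solid; its activity is 1 regardless of amount, so Q is unaffected — no shift from this change.
Removing M (aq), a product, drives the reaction to the right.
The forward reaction is endothermic. Lowering T favours the exothermic direction — shift to the left.
The individual effects push in opposite directions; without quantitative information the net direction cannot be determined.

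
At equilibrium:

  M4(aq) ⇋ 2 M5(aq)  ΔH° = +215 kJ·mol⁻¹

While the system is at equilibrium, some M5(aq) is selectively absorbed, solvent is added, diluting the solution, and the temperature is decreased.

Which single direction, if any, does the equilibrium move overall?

cannot be determined

Removing M5 (aq), a product, drives the reaction to the right.
Dilution lowers every aqueous concentration by the same factor. Δn_aq = 2 − 1 = +1, so the system shifts toward the side with more dissolved moles — to the right.
The forward reaction is endothermic. Lowering T favours the exothermic direction — shift to the left.
The individual effects push in opposite directions; without quantitative information the net direction cannot be determined.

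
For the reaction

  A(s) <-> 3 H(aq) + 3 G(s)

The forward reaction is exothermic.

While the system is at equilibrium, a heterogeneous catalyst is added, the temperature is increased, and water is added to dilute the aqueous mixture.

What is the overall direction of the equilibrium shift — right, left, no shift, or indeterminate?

A catalyst speeds both forward and reverse rates equally; it changes neither Q nor K — no shift from this change.
The forward reaction is exothermic. Raising T favours the endothermic direction — shift to the left.
Dilution lowers every aqueous concentration by the same factor. Δn_aq = 3 − 0 = +3, so the system shifts toward the side with more dissolved moles — to the right.
The individual effects push in opposite directions; without quantitative information the net direction cannot be determined.

cannot be determined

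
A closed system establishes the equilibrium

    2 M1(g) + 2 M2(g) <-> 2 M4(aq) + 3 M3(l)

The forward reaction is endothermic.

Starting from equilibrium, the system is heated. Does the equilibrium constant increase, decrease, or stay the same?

increases

K depends on temperature via the van 't Hoff relation. The forward reaction is endothermic, so raising T increases K.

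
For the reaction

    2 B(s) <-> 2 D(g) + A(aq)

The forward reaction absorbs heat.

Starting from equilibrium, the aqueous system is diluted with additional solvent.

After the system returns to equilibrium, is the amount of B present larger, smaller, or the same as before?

decreases

Dilution lowers every aqueous concentration by the same factor. Δn_aq = 1 − 0 = +1, so the system shifts toward the side with more dissolved moles — to the right.
The net shift is to the right. B is a reactant, so its amount decreases.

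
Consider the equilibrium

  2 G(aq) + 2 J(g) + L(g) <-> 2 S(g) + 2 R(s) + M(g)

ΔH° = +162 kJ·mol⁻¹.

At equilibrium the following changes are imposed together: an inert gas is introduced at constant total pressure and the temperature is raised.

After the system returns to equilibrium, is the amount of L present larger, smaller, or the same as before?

decreases

Adding inert gas at constant total pressure expands the volume, scaling every reacting partial pressure by the same factor. Δn_gas = 3 − 3 = 0, so Q is unchanged — no shift.
The forward reaction is endothermic. Raising T favours the endothermic direction — shift to the right.
The net shift is to the right. L is a reactant, so its amount decreases.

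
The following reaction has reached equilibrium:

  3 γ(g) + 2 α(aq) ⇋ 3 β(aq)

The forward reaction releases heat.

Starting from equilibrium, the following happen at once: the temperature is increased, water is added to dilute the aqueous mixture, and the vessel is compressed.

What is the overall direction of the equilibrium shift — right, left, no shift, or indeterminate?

The forward reaction is exothermic. Raising T favours the endothermic direction — shift to the left.
Dilution lowers every aqueous concentration by the same factor. Δn_aq = 3 − 2 = +1, so the system shifts toward the side with more dissolved moles — to the right.
Gas moles: reactants 3, products 0 (Δn_gas = -3). Compression shifts the system toward the side with fewer moles of gas — to the right.
The individual effects push in opposite directions; without quantitative information the net direction cannot be determined.

cannot be determined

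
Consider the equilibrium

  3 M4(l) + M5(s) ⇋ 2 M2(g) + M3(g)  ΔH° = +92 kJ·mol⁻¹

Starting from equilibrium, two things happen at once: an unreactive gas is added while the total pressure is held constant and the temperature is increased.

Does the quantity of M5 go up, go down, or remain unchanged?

decreases

Adding inert gas at constant total pressure expands the volume and lowers every reacting partial pressure. With Δn_gas = 3 − 0 = +3, Q moves away from K toward the side with fewer gas moles, so the system shifts toward the side with more gas moles — to the right.
The forward reaction is endothermic. Raising T favours the endothermic direction — shift to the right.
The net shift is to the right. M5 is a reactant, so its amount decreases.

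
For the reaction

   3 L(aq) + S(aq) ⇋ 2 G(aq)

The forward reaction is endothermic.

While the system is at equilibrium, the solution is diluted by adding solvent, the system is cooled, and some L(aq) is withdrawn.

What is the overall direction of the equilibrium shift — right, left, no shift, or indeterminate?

left

Dilution lowers every aqueous concentration by the same factor. Δn_aq = 2 − 4 = -2, so the system shifts toward the side with more dissolved moles — to the left.
The forward reaction is endothermic. Lowering T favours the exothermic direction — shift to the left.
Removing L (aq), a reactant, drives the reaction to the left.
All effects act in the same direction — net shift to the left.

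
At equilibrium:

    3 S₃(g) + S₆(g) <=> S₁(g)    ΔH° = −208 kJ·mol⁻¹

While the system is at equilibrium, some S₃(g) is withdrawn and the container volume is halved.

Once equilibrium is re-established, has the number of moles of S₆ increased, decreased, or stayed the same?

Removing S₃ (g), a reactant, drives the reaction to the left.
Gas moles: reactants 4, products 1 (Δn_gas = -3). Compression shifts the system toward the side with fewer moles of gas — to the right.
The two effects oppose each other, so the net shift — and hence the change in S₆ — cannot be determined from the given information.

cannot be determined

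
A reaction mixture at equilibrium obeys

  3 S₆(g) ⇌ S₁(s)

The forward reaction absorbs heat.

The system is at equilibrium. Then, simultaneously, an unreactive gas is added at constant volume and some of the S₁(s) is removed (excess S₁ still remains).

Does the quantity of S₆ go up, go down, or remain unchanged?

unchanged

At constant volume, adding an inert gas leaves every reacting species' partial pressure unchanged, so Q is unchanged — no shift from this change.
S₁ is a pure solid; its activity is 1 regardless of amount, so Q is unaffected — no shift from this change.
No net shift occurs, so the amount of S₆ is unchanged.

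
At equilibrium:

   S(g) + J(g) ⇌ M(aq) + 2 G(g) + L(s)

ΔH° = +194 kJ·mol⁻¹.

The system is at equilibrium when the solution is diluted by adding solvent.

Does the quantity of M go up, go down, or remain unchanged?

Dilution lowers every aqueous concentration by the same factor. Δn_aq = 1 − 0 = +1, so the system shifts toward the side with more dissolved moles — to the right.
The net shift is to the right. M is a product, so its amount increases.

increases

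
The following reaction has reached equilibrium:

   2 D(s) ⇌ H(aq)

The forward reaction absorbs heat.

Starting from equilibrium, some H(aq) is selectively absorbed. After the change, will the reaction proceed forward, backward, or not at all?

Removing H (aq), a product, drives the reaction to the right.

right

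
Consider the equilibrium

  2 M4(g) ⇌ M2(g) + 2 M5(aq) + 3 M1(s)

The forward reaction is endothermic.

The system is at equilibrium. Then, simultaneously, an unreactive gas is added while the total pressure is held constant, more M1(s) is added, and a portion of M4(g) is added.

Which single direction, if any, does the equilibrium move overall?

Adding inert gas at constant total pressure expands the volume and lowers every reacting partial pressure. With Δn_gas = 1 − 2 = -1, Q moves away from K toward the side with fewer gas moles, so the system shifts toward the side with more gas moles — to the left.
M1 is a pure solid; its activity is 1 regardless of amount, so Q is unaffected — no shift from this change.
Adding M4 (g), a reactant, drives the reaction to the right.
The individual effects push in opposite directions; without quantitative information the net direction cannot be determined.

cannot be determined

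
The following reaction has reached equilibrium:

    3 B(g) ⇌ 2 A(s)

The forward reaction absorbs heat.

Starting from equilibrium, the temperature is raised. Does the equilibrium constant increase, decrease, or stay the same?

increases

K depends on temperature via the van 't Hoff relation. The forward reaction is endothermic, so raising T increases K.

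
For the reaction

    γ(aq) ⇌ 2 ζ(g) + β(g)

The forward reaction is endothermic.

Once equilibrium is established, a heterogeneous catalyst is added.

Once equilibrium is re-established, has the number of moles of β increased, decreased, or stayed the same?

A catalyst speeds both forward and reverse rates equally; it changes neither Q nor K — no shift from this change.
No net shift occurs, so the amount of β is unchanged.

unchanged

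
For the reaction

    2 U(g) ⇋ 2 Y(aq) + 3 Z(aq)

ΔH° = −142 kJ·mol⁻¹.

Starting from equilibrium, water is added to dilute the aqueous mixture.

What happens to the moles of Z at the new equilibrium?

increases

Dilution lowers every aqueous concentration by the same factor. Δn_aq = 5 − 0 = +5, so the system shifts toward the side with more dissolved moles — to the right.
The net shift is to the right. Z is a product, so its amount increases.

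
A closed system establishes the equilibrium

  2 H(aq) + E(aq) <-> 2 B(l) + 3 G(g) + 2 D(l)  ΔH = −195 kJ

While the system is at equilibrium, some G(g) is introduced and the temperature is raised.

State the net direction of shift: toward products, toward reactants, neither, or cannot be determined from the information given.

left

Adding G (g), a product, drives the reaction to the left.
The forward reaction is exothermic. Raising T favours the endothermic direction — shift to the left.
All effects act in the same direction — net shift to the left.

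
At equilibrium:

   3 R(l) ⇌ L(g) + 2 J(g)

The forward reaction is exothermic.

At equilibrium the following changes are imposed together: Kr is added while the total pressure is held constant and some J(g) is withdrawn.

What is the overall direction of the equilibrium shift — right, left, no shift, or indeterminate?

right

Adding inert gas at constant total pressure expands the volume and lowers every reacting partial pressure. With Δn_gas = 3 − 0 = +3, Q moves away from K toward the side with fewer gas moles, so the system shifts toward the side with more gas moles — to the right.
Removing J (g), a product, drives the reaction to the right.
All effects act in the same direction — net shift to the right.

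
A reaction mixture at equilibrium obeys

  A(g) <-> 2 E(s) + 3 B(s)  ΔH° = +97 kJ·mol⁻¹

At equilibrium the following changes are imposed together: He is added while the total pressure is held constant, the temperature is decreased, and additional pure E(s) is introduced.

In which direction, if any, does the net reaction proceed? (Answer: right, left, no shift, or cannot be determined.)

Adding inert gas at constant total pressure expands the volume and lowers every reacting partial pressure. With Δn_gas = 0 − 1 = -1, Q moves away from K toward the side with fewer gas moles, so the system shifts toward the side with more gas moles — to the left.
The forward reaction is endothermic. Lowering T favours the exothermic direction — shift to the left.
E is a pure solid; its activity is 1 regardless of amount, so Q is unaffected — no shift from this change.
Only the nonzero effect(s) matter; the net shift is to the left.

left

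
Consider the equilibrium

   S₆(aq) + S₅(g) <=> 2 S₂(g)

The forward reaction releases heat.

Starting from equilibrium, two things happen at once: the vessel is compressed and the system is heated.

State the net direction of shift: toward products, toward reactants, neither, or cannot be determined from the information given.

left

Gas moles: reactants 1, products 2 (Δn_gas = +1). Compression shifts the system toward the side with fewer moles of gas — to the left.
The forward reaction is exothermic. Raising T favours the endothermic direction — shift to the left.
All effects act in the same direction — net shift to the left.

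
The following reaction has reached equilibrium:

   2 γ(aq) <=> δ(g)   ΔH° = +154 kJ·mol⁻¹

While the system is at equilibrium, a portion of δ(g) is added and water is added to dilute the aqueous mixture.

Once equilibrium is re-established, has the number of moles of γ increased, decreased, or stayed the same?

Adding δ (g), a product, drives the reaction to the left.
Dilution lowers every aqueous concentration by the same factor. Δn_aq = 0 − 2 = -2, so the system shifts toward the side with more dissolved moles — to the left.
The net shift is to the left. γ is a reactant, so its amount increases.

increases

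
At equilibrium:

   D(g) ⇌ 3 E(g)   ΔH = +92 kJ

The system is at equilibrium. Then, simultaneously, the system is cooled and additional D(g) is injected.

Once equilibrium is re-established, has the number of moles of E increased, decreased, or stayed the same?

cannot be determined

The forward reaction is endothermic. Lowering T favours the exothermic direction — shift to the left.
Adding D (g), a reactant, drives the reaction to the right.
The two effects oppose each other, so the net shift — and hence the change in E — cannot be determined from the given information.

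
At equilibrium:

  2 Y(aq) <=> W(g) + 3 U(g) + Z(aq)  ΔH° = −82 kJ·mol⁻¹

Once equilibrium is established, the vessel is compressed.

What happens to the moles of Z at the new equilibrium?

Gas moles: reactants 0, products 4 (Δn_gas = +4). Compression shifts the system toward the side with fewer moles of gas — to the left.
The net shift is to the left. Z is a product, so its amount decreases.

decreases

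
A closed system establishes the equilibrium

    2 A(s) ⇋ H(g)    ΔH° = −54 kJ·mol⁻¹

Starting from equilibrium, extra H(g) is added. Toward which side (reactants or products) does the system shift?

left

Adding H (g), a product, drives the reaction to the left.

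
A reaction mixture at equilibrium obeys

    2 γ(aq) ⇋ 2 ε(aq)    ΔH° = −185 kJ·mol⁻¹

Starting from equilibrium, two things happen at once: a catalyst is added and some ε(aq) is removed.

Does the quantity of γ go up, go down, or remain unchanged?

A catalyst speeds both forward and reverse rates equally; it changes neither Q nor K — no shift from this change.
Removing ε (aq), a product, drives the reaction to the right.
The net shift is to the right. γ is a reactant, so its amount decreases.

decreases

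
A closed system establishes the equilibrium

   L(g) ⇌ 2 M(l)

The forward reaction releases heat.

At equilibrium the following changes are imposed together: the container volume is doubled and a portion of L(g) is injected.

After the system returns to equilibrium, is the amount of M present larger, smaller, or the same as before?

Gas moles: reactants 1, products 0 (Δn_gas = -1). Expansion shifts the system toward the side with more moles of gas — to the left.
Adding L (g), a reactant, drives the reaction to the right.
The two effects oppose each other, so the net shift — and hence the change in M — cannot be determined from the given information.

cannot be determined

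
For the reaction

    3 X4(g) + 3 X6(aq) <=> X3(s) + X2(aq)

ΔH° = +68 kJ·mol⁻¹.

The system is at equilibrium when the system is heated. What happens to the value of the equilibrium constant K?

increases

K depends on temperature via the van 't Hoff relation. The forward reaction is endothermic, so raising T increases K.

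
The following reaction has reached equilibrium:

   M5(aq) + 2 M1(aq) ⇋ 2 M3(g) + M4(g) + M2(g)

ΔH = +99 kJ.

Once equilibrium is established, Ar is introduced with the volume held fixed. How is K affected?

unchanged

The equilibrium constant depends only on temperature. This perturbation changes neither the position of equilibrium nor K.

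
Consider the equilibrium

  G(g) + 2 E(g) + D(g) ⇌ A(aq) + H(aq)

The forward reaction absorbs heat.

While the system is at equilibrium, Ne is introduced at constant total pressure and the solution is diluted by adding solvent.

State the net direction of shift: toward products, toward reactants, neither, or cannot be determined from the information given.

cannot be determined

Adding inert gas at constant total pressure expands the volume and lowers every reacting partial pressure. With Δn_gas = 0 − 4 = -4, Q moves away from K toward the side with fewer gas moles, so the system shifts toward the side with more gas moles — to the left.
Dilution lowers every aqueous concentration by the same factor. Δn_aq = 2 − 0 = +2, so the system shifts toward the side with more dissolved moles — to the right.
The individual effects push in opposite directions; without quantitative information the net direction cannot be determined.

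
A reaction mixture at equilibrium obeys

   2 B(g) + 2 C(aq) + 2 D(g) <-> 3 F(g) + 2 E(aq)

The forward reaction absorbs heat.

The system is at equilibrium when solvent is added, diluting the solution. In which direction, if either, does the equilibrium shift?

no shift

Dilution scales every aqueous concentration by the same factor. Δn_aq = 2 − 2 = 0, so Q is unchanged — no shift.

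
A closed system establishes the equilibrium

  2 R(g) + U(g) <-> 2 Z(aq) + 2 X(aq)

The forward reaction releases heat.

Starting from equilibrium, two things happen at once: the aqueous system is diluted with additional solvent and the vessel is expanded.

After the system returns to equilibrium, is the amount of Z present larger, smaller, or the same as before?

Dilution lowers every aqueous concentration by the same factor. Δn_aq = 4 − 0 = +4, so the system shifts toward the side with more dissolved moles — to the right.
Gas moles: reactants 3, products 0 (Δn_gas = -3). Expansion shifts the system toward the side with more moles of gas — to the left.
The two effects oppose each other, so the net shift — and hence the change in Z — cannot be determined from the given information.

cannot be determined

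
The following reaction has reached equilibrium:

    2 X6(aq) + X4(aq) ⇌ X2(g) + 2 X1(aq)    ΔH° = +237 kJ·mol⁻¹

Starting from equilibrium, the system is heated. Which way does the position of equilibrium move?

right

The forward reaction is endothermic. Raising T favours the endothermic direction — shift to the right.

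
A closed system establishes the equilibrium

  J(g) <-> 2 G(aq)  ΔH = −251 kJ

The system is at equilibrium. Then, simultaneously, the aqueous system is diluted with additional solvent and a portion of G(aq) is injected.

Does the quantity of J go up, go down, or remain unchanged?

Dilution lowers every aqueous concentration by the same factor. Δn_aq = 2 − 0 = +2, so the system shifts toward the side with more dissolved moles — to the right.
Adding G (aq), a product, drives the reaction to the left.
The two effects oppose each other, so the net shift — and hence the change in J — cannot be determined from the given information.

cannot be determined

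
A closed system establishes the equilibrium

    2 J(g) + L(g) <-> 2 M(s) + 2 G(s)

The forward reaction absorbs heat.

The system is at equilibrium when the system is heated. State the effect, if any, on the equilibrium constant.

K depends on temperature via the van 't Hoff relation. The forward reaction is endothermic, so raising T increases K.

increases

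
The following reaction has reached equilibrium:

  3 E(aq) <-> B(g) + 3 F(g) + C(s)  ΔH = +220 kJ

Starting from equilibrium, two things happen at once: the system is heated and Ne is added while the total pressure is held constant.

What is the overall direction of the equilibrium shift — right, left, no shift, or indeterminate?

The forward reaction is endothermic. Raising T favours the endothermic direction — shift to the right.
Adding inert gas at constant total pressure expands the volume and lowers every reacting partial pressure. With Δn_gas = 4 − 0 = +4, Q moves away from K toward the side with fewer gas moles, so the system shifts toward the side with more gas moles — to the right.
All effects act in the same direction — net shift to the right.

right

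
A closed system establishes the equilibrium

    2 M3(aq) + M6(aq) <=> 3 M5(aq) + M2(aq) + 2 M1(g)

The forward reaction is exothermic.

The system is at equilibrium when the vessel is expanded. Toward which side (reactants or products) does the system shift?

right

Gas moles: reactants 0, products 2 (Δn_gas = +2). Expansion shifts the system toward the side with more moles of gas — to the right.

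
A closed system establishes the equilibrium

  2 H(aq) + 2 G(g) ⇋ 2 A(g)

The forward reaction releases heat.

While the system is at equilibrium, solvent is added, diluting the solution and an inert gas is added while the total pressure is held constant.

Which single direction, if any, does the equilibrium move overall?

left

Dilution lowers every aqueous concentration by the same factor. Δn_aq = 0 − 2 = -2, so the system shifts toward the side with more dissolved moles — to the left.
Adding inert gas at constant total pressure expands the volume, scaling every reacting partial pressure by the same factor. Δn_gas = 2 − 2 = 0, so Q is unchanged — no shift.
Only the nonzero effect(s) matter; the net shift is to the left.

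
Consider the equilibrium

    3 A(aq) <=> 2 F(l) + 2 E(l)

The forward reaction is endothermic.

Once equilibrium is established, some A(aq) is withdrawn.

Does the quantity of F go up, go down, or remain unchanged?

decreases

Removing A (aq), a reactant, drives the reaction to the left.
The net shift is to the left. F is a product, so its amount decreases.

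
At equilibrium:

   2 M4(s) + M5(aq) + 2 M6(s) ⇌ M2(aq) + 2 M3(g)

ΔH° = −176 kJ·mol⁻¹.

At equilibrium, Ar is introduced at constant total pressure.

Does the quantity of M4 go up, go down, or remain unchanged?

Adding inert gas at constant total pressure expands the volume and lowers every reacting partial pressure. With Δn_gas = 2 − 0 = +2, Q moves away from K toward the side with fewer gas moles, so the system shifts toward the side with more gas moles — to the right.
The net shift is to the right. M4 is a reactant, so its amount decreases.

decreases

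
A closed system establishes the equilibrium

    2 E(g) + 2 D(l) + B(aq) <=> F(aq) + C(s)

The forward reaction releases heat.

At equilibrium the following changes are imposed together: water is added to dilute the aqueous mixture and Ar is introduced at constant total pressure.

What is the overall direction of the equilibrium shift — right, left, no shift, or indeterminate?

left

Dilution scales every aqueous concentration by the same factor. Δn_aq = 1 − 1 = 0, so Q is unchanged — no shift.
Adding inert gas at constant total pressure expands the volume and lowers every reacting partial pressure. With Δn_gas = 0 − 2 = -2, Q moves away from K toward the side with fewer gas moles, so the system shifts toward the side with more gas moles — to the left.
Only the nonzero effect(s) matter; the net shift is to the left.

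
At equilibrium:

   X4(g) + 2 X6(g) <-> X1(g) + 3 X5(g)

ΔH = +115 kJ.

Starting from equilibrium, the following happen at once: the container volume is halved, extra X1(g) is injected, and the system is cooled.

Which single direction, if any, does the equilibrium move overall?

Gas moles: reactants 3, products 4 (Δn_gas = +1). Compression shifts the system toward the side with fewer moles of gas — to the left.
Adding X1 (g), a product, drives the reaction to the left.
The forward reaction is endothermic. Lowering T favours the exothermic direction — shift to the left.
All effects act in the same direction — net shift to the left.

left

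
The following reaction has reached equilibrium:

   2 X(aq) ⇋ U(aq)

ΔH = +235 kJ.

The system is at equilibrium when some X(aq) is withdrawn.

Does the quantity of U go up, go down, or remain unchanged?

decreases

Removing X (aq), a reactant, drives the reaction to the left.
The net shift is to the left. U is a product, so its amount decreases.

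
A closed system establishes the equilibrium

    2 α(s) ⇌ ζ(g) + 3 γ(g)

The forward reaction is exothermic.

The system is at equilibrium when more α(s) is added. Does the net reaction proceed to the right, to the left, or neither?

α is a pure solid; its activity is 1 regardless of amount, so Q is unaffected — no shift from this change.

no shift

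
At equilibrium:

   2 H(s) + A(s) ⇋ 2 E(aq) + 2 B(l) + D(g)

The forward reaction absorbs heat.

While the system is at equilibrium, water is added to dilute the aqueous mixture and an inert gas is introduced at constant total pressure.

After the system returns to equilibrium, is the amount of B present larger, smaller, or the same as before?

Dilution lowers every aqueous concentration by the same factor. Δn_aq = 2 − 0 = +2, so the system shifts toward the side with more dissolved moles — to the right.
Adding inert gas at constant total pressure expands the volume and lowers every reacting partial pressure. With Δn_gas = 1 − 0 = +1, Q moves away from K toward the side with fewer gas moles, so the system shifts toward the side with more gas moles — to the right.
The net shift is to the right. B is a product, so its amount increases.

increases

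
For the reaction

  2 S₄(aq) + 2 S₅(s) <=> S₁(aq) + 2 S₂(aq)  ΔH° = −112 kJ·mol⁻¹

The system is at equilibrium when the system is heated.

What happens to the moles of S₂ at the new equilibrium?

decreases

The forward reaction is exothermic. Raising T favours the endothermic direction — shift to the left.
The net shift is to the left. S₂ is a product, so its amount decreases.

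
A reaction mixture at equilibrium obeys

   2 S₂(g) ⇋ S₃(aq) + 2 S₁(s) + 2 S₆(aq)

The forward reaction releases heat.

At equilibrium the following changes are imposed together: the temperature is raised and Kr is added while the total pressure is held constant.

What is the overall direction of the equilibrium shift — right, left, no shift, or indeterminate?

left

The forward reaction is exothermic. Raising T favours the endothermic direction — shift to the left.
Adding inert gas at constant total pressure expands the volume and lowers every reacting partial pressure. With Δn_gas = 0 − 2 = -2, Q moves away from K toward the side with fewer gas moles, so the system shifts toward the side with more gas moles — to the left.
All effects act in the same direction — net shift to the left.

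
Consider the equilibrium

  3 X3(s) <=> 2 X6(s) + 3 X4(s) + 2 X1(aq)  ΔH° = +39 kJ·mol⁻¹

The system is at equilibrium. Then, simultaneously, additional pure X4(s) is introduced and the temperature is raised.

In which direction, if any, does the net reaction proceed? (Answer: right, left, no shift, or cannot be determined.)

right

X4 is a pure solid; its activity is 1 regardless of amount, so Q is unaffected — no shift from this change.
The forward reaction is endothermic. Raising T favours the endothermic direction — shift to the right.
Only the nonzero effect(s) matter; the net shift is to the right.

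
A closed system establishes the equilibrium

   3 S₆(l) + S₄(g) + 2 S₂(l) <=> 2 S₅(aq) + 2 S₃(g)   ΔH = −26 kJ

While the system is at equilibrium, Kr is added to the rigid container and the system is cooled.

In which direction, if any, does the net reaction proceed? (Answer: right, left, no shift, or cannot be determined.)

At constant volume, adding an inert gas leaves every reacting species' partial pressure unchanged, so Q is unchanged — no shift from this change.
The forward reaction is exothermic. Lowering T favours the exothermic direction — shift to the right.
Only the nonzero effect(s) matter; the net shift is to the right.

right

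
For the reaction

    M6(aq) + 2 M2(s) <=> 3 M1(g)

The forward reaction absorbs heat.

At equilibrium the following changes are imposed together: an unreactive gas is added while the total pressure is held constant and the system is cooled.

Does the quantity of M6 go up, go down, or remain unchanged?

cannot be determined

Adding inert gas at constant total pressure expands the volume and lowers every reacting partial pressure. With Δn_gas = 3 − 0 = +3, Q moves away from K toward the side with fewer gas moles, so the system shifts toward the side with more gas moles — to the right.
The forward reaction is endothermic. Lowering T favours the exothermic direction — shift to the left.
The two effects oppose each other, so the net shift — and hence the change in M6 — cannot be determined from the given information.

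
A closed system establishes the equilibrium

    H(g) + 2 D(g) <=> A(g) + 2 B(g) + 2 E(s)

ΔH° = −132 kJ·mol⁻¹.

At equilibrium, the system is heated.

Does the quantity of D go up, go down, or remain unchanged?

The forward reaction is exothermic. Raising T favours the endothermic direction — shift to the left.
The net shift is to the left. D is a reactant, so its amount increases.

increases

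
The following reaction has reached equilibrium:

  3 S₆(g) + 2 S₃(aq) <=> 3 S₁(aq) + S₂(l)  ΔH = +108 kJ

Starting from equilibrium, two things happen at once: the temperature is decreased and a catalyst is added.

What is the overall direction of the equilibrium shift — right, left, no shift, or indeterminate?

left

The forward reaction is endothermic. Lowering T favours the exothermic direction — shift to the left.
A catalyst speeds both forward and reverse rates equally; it changes neither Q nor K — no shift from this change.
Only the nonzero effect(s) matter; the net shift is to the left.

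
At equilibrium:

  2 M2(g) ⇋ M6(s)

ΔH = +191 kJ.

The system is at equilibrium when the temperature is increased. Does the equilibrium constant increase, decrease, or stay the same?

increases

K depends on temperature via the van 't Hoff relation. The forward reaction is endothermic, so raising T increases K.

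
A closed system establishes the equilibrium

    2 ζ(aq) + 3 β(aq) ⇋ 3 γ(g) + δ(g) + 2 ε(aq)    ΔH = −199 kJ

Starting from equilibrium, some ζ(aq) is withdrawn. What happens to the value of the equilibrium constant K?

The equilibrium constant depends only on temperature. This perturbation may move the position of equilibrium, but since T is unchanged, K itself is unchanged.

unchanged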